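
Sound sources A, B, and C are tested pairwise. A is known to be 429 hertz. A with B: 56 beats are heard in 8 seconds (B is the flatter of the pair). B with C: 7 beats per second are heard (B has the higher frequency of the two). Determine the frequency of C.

415 Hz

A–B: Beat frequency = 56/8 = 7 Hz.
B is below A, so f_B = 429 − 7 = 422 Hz.
C is below B, so f_C = 422 − 7 = 415 Hz.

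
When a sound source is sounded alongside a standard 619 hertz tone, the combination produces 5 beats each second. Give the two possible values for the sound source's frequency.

614 Hz or 624 Hz

|f − 619| = 5, so f = 619 ± 5.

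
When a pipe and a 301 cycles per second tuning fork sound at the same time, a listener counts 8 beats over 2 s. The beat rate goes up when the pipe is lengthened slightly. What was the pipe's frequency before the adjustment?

Beat frequency = 8/2 = 4 Hz.
|f − 301| = 4, so the pipe was at either 297 Hz or 305 Hz.
A longer pipe has a lower fundamental; the adjustment lowers the pipe's frequency.
The beat rate rose, so the adjustment moved the pipe further from 301 Hz — it was already below the reference.

297 Hz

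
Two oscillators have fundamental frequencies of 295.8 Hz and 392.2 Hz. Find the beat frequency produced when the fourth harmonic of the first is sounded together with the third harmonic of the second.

Fourth harmonic of the first: 4·295.8 = 1183.2 Hz.
Third harmonic of the second: 3·392.2 = 1176.6 Hz.
f_beat = |1183.2 − 1176.6| = 6.6 Hz.

6.6 Hz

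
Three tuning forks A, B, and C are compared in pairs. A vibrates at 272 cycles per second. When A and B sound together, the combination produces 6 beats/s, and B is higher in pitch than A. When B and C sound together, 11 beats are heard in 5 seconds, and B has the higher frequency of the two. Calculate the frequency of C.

275.8 Hz

B is above A, so f_B = 272 + 6 = 278 Hz.
B–C: Beat frequency = 11/5 = 2.2 Hz.
C is below B, so f_C = 278 − 2.2 = 275.8 Hz.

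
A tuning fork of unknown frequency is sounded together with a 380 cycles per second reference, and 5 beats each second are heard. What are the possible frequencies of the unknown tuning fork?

375 Hz or 385 Hz

|f − 380| = 5, so f = 380 ± 5.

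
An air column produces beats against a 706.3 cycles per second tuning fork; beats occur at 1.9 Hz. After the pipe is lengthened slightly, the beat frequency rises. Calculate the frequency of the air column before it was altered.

|f − 706.3| = 1.9, so the air column was at either 704.4 Hz or 708.2 Hz.
A longer pipe has a lower fundamental; the adjustment lowers the air column's frequency.
The beat rate rose, so the adjustment moved the air column further from 706.3 Hz — it was already below the reference.

704.4 Hz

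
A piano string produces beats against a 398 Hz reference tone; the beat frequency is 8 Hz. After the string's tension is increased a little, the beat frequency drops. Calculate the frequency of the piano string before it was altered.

|f − 398| = 8, so the piano string was at either 390 Hz or 406 Hz.
Higher tension means higher frequency; the adjustment raises the piano string's frequency.
The beat rate fell, so the adjustment moved the piano string toward 398 Hz — it must have started below the reference.

390 Hz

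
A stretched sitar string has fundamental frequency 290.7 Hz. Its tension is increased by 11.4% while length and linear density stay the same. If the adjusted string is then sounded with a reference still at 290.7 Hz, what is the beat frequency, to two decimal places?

16.12 Hz

For a string, f ∝ √T, so the new frequency is 290.7·√1.114 = 306.8228 Hz.
f_beat = |306.8228 − 290.7| = 16.12 Hz.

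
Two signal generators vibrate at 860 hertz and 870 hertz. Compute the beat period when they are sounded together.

0.100 s

f_beat = |860 − 870| = 10 Hz.
Beat period T = 1 / f_beat = 1 / 10 s.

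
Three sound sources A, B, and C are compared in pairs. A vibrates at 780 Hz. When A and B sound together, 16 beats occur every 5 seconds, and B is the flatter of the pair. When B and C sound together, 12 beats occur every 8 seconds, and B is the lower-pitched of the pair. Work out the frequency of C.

A–B: Beat frequency = 16/5 = 3.2 Hz.
B is below A, so f_B = 780 − 3.2 = 776.8 Hz.
B–C: Beat frequency = 12/8 = 1.5 Hz.
C is above B, so f_C = 776.8 + 1.5 = 778.3 Hz.

778.3 Hz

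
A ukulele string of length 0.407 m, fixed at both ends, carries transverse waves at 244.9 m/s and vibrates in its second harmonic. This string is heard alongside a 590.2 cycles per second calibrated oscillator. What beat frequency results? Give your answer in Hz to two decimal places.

For a string fixed at both ends, f_n = n·v/(2L) = 2·244.9/(2·0.407) = 601.7199 Hz.
f_beat = |601.7199 − 590.2| = 11.52 Hz.

11.52 Hz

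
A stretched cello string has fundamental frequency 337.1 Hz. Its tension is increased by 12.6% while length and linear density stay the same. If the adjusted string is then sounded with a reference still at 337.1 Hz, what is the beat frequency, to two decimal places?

20.61 Hz

For a string, f ∝ √T, so the new frequency is 337.1·√1.126 = 357.7074 Hz.
f_beat = |357.7074 − 337.1| = 20.61 Hz.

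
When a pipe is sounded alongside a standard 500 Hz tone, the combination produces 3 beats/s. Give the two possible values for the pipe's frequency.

497 Hz or 503 Hz

|f − 500| = 3, so f = 500 ± 3.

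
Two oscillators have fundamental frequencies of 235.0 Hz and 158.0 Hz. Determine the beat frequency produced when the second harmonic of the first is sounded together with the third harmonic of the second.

Second harmonic of the first: 2·235.0 = 470.0 Hz.
Third harmonic of the second: 3·158.0 = 474.0 Hz.
f_beat = |470.0 − 474.0| = 4.0 Hz.

4.0 Hz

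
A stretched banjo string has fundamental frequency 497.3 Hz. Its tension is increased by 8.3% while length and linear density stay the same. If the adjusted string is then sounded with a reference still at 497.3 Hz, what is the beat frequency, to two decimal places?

20.23 Hz

For a string, f ∝ √T, so the new frequency is 497.3·√1.083 = 517.5266 Hz.
f_beat = |517.5266 − 497.3| = 20.23 Hz.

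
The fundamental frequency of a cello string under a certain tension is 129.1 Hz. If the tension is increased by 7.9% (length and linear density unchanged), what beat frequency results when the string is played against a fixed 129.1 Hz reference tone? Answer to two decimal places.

5.00 Hz

For a string, f ∝ √T, so the new frequency is 129.1·√1.079 = 134.1025 Hz.
f_beat = |134.1025 − 129.1| = 5.00 Hz.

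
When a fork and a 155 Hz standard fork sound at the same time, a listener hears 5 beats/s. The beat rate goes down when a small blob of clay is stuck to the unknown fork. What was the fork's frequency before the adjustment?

160 Hz

|f − 155| = 5, so the fork was at either 150 Hz or 160 Hz.
Adding mass to a fork lowers its frequency; the adjustment lowers the fork's frequency.
The beat rate fell, so the adjustment moved the fork toward 155 Hz — it must have started above the reference.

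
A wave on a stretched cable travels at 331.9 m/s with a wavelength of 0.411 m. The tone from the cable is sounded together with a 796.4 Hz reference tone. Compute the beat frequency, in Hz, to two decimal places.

Source frequency f = v/λ = 331.9/0.411 = 807.5426 Hz.
f_beat = |807.5426 − 796.4| = 11.14 Hz.

11.14 Hz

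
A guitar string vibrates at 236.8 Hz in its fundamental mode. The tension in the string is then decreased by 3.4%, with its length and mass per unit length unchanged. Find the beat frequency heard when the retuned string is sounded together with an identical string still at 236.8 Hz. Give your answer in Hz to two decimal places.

For a string, f ∝ √T, so the new frequency is 236.8·√0.966 = 232.7396 Hz.
f_beat = |232.7396 − 236.8| = 4.06 Hz.

4.06 Hz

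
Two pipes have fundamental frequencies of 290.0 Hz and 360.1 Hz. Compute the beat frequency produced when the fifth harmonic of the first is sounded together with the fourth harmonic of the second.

Fifth harmonic of the first: 5·290.0 = 1450.0 Hz.
Fourth harmonic of the second: 4·360.1 = 1440.4 Hz.
f_beat = |1450.0 − 1440.4| = 9.6 Hz.

9.6 Hz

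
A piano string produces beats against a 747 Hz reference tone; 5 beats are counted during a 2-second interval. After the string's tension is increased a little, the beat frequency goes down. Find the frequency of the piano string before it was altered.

Beat frequency = 5/2 = 2.5 Hz.
|f − 747| = 2.5, so the piano string was at either 744.5 Hz or 749.5 Hz.
Higher tension means higher frequency; the adjustment raises the piano string's frequency.
The beat rate fell, so the adjustment moved the piano string toward 747 Hz — it must have started below the reference.

744.5 Hz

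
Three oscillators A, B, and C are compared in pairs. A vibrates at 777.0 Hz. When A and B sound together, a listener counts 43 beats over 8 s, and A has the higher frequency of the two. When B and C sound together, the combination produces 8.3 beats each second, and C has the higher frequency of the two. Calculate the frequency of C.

A–B: Beat frequency = 43/8 = 5.375 Hz.
B is below A, so f_B = 777.0 − 5.375 = 771.625 Hz.
C is above B, so f_C = 771.625 + 8.3 = 779.925 Hz.

779.925 Hz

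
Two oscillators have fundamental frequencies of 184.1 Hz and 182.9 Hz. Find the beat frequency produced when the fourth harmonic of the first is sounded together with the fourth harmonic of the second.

Fourth harmonic of the first: 4·184.1 = 736.4 Hz.
Fourth harmonic of the second: 4·182.9 = 731.6 Hz.
f_beat = |736.4 − 731.6| = 4.8 Hz.

4.8 Hz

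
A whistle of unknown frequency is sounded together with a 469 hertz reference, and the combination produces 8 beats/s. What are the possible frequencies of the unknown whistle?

461 Hz or 477 Hz

|f − 469| = 8, so f = 469 ± 8.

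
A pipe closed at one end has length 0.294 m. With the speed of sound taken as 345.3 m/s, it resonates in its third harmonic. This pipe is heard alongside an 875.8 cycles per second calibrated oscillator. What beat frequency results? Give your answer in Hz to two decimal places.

Closed pipe (odd harmonics): f_n = n·v/(4L) = 3·345.3/(4·0.294) = 880.8673 Hz.
f_beat = |880.8673 − 875.8| = 5.07 Hz.

5.07 Hz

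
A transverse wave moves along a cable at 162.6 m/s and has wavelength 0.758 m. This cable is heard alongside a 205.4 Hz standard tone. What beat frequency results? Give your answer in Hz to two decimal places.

9.11 Hz

Source frequency f = v/λ = 162.6/0.758 = 214.5119 Hz.
f_beat = |214.5119 − 205.4| = 9.11 Hz.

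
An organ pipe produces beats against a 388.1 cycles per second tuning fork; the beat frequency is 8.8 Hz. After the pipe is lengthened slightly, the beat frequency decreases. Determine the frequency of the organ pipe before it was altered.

396.9 Hz

|f − 388.1| = 8.8, so the organ pipe was at either 379.3 Hz or 396.9 Hz.
A longer pipe has a lower fundamental; the adjustment lowers the organ pipe's frequency.
The beat rate fell, so the adjustment moved the organ pipe toward 388.1 Hz — it must have started above the reference.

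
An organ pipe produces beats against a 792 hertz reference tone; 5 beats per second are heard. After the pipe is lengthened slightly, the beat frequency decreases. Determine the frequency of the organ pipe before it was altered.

797 Hz

|f − 792| = 5, so the organ pipe was at either 787 Hz or 797 Hz.
A longer pipe has a lower fundamental; the adjustment lowers the organ pipe's frequency.
The beat rate fell, so the adjustment moved the organ pipe toward 792 Hz — it must have started above the reference.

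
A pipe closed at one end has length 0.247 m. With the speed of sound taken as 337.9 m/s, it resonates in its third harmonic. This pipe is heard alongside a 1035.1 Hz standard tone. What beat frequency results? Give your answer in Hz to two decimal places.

9.09 Hz

Closed pipe (odd harmonics): f_n = n·v/(4L) = 3·337.9/(4·0.247) = 1026.0121 Hz.
f_beat = |1026.0121 − 1035.1| = 9.09 Hz.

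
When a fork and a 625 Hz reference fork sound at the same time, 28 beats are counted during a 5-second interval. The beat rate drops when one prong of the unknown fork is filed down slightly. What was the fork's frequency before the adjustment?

Beat frequency = 28/5 = 5.6 Hz.
|f − 625| = 5.6, so the fork was at either 619.4 Hz or 630.6 Hz.
Filing a prong removes mass and raises the fork's frequency; the adjustment raises the fork's frequency.
The beat rate fell, so the adjustment moved the fork toward 625 Hz — it must have started below the reference.

619.4 Hz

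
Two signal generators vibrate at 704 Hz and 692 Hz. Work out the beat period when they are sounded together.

0.083 s

f_beat = |704 − 692| = 12 Hz.
Beat period T = 1 / f_beat = 1 / 12 s.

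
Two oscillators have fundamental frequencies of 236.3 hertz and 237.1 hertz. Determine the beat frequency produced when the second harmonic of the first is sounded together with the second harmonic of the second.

Second harmonic of the first: 2·236.3 = 472.6 Hz.
Second harmonic of the second: 2·237.1 = 474.2 Hz.
f_beat = |472.6 − 474.2| = 1.6 Hz.

1.6 Hz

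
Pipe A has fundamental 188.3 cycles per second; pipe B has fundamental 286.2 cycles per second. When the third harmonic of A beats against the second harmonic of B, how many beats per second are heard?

Third harmonic of the first: 3·188.3 = 564.9 Hz.
Second harmonic of the second: 2·286.2 = 572.4 Hz.
f_beat = |564.9 − 572.4| = 7.5 Hz.

7.5 Hz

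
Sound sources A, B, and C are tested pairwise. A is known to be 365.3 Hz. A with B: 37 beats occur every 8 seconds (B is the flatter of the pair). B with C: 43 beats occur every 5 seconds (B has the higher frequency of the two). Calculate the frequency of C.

352.075 Hz

A–B: Beat frequency = 37/8 = 4.625 Hz.
B is below A, so f_B = 365.3 − 4.625 = 360.675 Hz.
B–C: Beat frequency = 43/5 = 8.6 Hz.
C is below B, so f_C = 360.675 − 8.6 = 352.075 Hz.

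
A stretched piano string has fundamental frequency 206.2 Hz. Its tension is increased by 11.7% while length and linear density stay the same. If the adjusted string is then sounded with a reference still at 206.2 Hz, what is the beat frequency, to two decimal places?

For a string, f ∝ √T, so the new frequency is 206.2·√1.117 = 217.9291 Hz.
f_beat = |217.9291 − 206.2| = 11.73 Hz.

11.73 Hz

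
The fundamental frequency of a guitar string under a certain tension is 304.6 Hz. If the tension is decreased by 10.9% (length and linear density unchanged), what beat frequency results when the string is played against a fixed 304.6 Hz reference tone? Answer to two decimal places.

17.08 Hz

For a string, f ∝ √T, so the new frequency is 304.6·√0.891 = 287.5205 Hz.
f_beat = |287.5205 − 304.6| = 17.08 Hz.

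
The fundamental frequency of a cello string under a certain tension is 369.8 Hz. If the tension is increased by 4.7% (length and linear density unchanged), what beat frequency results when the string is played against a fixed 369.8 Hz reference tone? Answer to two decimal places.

8.59 Hz

For a string, f ∝ √T, so the new frequency is 369.8·√1.047 = 378.3905 Hz.
f_beat = |378.3905 − 369.8| = 8.59 Hz.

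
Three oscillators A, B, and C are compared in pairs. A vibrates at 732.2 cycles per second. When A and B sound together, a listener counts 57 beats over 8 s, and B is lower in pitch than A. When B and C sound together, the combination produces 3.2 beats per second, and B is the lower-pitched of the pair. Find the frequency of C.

A–B: Beat frequency = 57/8 = 7.125 Hz.
B is below A, so f_B = 732.2 − 7.125 = 725.075 Hz.
C is above B, so f_C = 725.075 + 3.2 = 728.275 Hz.

728.275 Hz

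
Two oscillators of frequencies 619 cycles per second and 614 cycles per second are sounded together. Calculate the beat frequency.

The beat frequency equals the magnitude of the frequency difference.
|619 − 614| = 5 Hz.

5 Hz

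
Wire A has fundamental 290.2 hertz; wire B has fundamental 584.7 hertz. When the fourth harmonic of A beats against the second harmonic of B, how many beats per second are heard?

Fourth harmonic of the first: 4·290.2 = 1160.8 Hz.
Second harmonic of the second: 2·584.7 = 1169.4 Hz.
f_beat = |1160.8 − 1169.4| = 8.6 Hz.

8.6 Hz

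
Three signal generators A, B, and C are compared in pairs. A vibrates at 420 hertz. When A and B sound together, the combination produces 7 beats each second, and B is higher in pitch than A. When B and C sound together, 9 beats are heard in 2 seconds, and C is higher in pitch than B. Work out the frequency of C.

B is above A, so f_B = 420 + 7 = 427 Hz.
B–C: Beat frequency = 9/2 = 4.5 Hz.
C is above B, so f_C = 427 + 4.5 = 431.5 Hz.

431.5 Hz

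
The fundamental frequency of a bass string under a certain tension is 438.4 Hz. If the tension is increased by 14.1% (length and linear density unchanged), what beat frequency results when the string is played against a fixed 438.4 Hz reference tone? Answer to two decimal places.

For a string, f ∝ √T, so the new frequency is 438.4·√1.141 = 468.2884 Hz.
f_beat = |468.2884 − 438.4| = 29.89 Hz.

29.89 Hz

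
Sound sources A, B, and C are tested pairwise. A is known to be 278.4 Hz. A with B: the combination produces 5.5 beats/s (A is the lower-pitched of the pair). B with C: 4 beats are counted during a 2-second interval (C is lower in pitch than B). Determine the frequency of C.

B is above A, so f_B = 278.4 + 5.5 = 283.9 Hz.
B–C: Beat frequency = 4/2 = 2 Hz.
C is below B, so f_C = 283.9 − 2 = 281.9 Hz.

281.9 Hz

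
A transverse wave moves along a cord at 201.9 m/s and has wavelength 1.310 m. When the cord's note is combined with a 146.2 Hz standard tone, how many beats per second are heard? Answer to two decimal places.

7.92 Hz

Source frequency f = v/λ = 201.9/1.310 = 154.1221 Hz.
f_beat = |154.1221 − 146.2| = 7.92 Hz.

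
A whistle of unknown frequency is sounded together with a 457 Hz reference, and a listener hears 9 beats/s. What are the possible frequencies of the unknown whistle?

|f − 457| = 9, so f = 457 ± 9.

448 Hz or 466 Hz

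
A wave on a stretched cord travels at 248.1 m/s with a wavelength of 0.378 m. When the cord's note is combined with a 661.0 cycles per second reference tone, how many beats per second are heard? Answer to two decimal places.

Source frequency f = v/λ = 248.1/0.378 = 656.3492 Hz.
f_beat = |656.3492 − 661.0| = 4.65 Hz.

4.65 Hz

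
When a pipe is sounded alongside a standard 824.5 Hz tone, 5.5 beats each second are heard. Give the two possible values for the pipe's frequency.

819 Hz or 830 Hz

|f − 824.5| = 5.5, so f = 824.5 ± 5.5.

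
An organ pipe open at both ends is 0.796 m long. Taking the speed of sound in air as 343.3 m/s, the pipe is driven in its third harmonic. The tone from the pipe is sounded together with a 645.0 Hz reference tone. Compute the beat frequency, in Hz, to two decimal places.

Open pipe: f_n = n·v/(2L) = 3·343.3/(2·0.796) = 646.9221 Hz.
f_beat = |646.9221 − 645.0| = 1.92 Hz.

1.92 Hz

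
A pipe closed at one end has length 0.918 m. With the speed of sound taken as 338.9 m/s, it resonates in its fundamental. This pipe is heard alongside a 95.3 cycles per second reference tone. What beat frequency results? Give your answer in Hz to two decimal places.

3.01 Hz

Closed pipe (odd harmonics): f_n = n·v/(4L) = 1·338.9/(4·0.918) = 92.2930 Hz.
f_beat = |92.2930 − 95.3| = 3.01 Hz.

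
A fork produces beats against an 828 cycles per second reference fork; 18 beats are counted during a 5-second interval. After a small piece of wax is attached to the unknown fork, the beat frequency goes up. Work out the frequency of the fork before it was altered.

824.4 Hz

Beat frequency = 18/5 = 3.6 Hz.
|f − 828| = 3.6, so the fork was at either 824.4 Hz or 831.6 Hz.
Loading a fork with wax lowers its frequency; the adjustment lowers the fork's frequency.
The beat rate rose, so the adjustment moved the fork further from 828 Hz — it was already below the reference.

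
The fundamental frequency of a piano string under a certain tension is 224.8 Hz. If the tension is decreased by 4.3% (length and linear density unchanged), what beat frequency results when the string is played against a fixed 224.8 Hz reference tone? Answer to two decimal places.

4.89 Hz

For a string, f ∝ √T, so the new frequency is 224.8·√0.957 = 219.9137 Hz.
f_beat = |219.9137 − 224.8| = 4.89 Hz.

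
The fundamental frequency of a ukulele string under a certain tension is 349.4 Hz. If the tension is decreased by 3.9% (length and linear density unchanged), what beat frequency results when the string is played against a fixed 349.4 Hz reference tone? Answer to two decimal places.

For a string, f ∝ √T, so the new frequency is 349.4·√0.961 = 342.5189 Hz.
f_beat = |342.5189 − 349.4| = 6.88 Hz.

6.88 Hz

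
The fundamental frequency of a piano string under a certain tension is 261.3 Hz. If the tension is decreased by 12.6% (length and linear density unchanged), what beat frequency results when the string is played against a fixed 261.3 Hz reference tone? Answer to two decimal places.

17.02 Hz

For a string, f ∝ √T, so the new frequency is 261.3·√0.874 = 244.2841 Hz.
f_beat = |244.2841 − 261.3| = 17.02 Hz.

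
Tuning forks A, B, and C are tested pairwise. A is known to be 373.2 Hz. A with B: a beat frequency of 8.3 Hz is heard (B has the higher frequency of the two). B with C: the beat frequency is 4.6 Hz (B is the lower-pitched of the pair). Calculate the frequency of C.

386.1 Hz

B is above A, so f_B = 373.2 + 8.3 = 381.5 Hz.
C is above B, so f_C = 381.5 + 4.6 = 386.1 Hz.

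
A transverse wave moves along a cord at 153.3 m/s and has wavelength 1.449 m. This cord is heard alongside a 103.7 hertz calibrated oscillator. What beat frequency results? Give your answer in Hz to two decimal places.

2.10 Hz

Source frequency f = v/λ = 153.3/1.449 = 105.7971 Hz.
f_beat = |105.7971 − 103.7| = 2.10 Hz.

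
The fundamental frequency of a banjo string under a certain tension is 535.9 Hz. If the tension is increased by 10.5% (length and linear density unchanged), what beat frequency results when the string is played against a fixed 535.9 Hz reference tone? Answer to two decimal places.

27.43 Hz

For a string, f ∝ √T, so the new frequency is 535.9·√1.105 = 563.3326 Hz.
f_beat = |563.3326 − 535.9| = 27.43 Hz.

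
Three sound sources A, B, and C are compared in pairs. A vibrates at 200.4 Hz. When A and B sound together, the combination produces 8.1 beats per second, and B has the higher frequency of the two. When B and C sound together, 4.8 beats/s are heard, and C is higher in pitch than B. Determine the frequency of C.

213.3 Hz

B is above A, so f_B = 200.4 + 8.1 = 208.5 Hz.
C is above B, so f_C = 208.5 + 4.8 = 213.3 Hz.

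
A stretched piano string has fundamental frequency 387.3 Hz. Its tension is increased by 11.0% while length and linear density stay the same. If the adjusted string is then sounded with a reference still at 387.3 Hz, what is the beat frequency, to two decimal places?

For a string, f ∝ √T, so the new frequency is 387.3·√1.110 = 408.0459 Hz.
f_beat = |408.0459 − 387.3| = 20.75 Hz.

20.75 Hz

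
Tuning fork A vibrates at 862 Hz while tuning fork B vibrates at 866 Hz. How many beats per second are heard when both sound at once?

f_beat = |f₁ − f₂|.
|862 − 866| = 4 Hz.

4 Hz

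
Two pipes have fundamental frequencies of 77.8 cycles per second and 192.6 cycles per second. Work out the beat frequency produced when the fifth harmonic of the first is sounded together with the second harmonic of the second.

Fifth harmonic of the first: 5·77.8 = 389.0 Hz.
Second harmonic of the second: 2·192.6 = 385.2 Hz.
f_beat = |389.0 − 385.2| = 3.8 Hz.

3.8 Hz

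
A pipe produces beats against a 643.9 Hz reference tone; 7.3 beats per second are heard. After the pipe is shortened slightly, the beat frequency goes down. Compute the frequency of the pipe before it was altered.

|f − 643.9| = 7.3, so the pipe was at either 636.6 Hz or 651.2 Hz.
A shorter pipe has a higher fundamental; the adjustment raises the pipe's frequency.
The beat rate fell, so the adjustment moved the pipe toward 643.9 Hz — it must have started below the reference.

636.6 Hz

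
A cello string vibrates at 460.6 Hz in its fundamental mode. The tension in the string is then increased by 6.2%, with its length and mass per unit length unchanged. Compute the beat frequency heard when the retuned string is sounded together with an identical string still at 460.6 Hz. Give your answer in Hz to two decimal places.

14.06 Hz

For a string, f ∝ √T, so the new frequency is 460.6·√1.062 = 474.6639 Hz.
f_beat = |474.6639 − 460.6| = 14.06 Hz.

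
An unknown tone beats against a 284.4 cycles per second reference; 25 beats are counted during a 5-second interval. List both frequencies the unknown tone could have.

Beat frequency = 25/5 = 5 Hz.
|f − 284.4| = 5, so f = 284.4 ± 5.

279.4 Hz or 289.4 Hz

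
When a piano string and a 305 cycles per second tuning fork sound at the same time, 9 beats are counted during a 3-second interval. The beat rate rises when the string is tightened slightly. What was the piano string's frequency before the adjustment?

308 Hz

Beat frequency = 9/3 = 3 Hz.
|f − 305| = 3, so the piano string was at either 302 Hz or 308 Hz.
Increasing tension raises a string's frequency; the adjustment raises the piano string's frequency.
The beat rate rose, so the adjustment moved the piano string further from 305 Hz — it was already above the reference.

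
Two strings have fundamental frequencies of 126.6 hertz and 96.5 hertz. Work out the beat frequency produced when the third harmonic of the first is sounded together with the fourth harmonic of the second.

6.2 Hz

Third harmonic of the first: 3·126.6 = 379.8 Hz.
Fourth harmonic of the second: 4·96.5 = 386.0 Hz.
f_beat = |379.8 − 386.0| = 6.2 Hz.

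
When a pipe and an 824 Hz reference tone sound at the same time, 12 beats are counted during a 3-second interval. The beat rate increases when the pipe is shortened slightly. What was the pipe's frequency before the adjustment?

828 Hz

Beat frequency = 12/3 = 4 Hz.
|f − 824| = 4, so the pipe was at either 820 Hz or 828 Hz.
A shorter pipe has a higher fundamental; the adjustment raises the pipe's frequency.
The beat rate rose, so the adjustment moved the pipe further from 824 Hz — it was already above the reference.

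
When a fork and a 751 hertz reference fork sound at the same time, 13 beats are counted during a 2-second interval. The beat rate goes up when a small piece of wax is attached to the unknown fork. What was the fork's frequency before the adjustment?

Beat frequency = 13/2 = 6.5 Hz.
|f − 751| = 6.5, so the fork was at either 744.5 Hz or 757.5 Hz.
Loading a fork with wax lowers its frequency; the adjustment lowers the fork's frequency.
The beat rate rose, so the adjustment moved the fork further from 751 Hz — it was already below the reference.

744.5 Hz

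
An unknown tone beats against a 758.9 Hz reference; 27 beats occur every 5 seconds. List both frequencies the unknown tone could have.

753.5 Hz or 764.3 Hz

Beat frequency = 27/5 = 5.4 Hz.
|f − 758.9| = 5.4, so f = 758.9 ± 5.4.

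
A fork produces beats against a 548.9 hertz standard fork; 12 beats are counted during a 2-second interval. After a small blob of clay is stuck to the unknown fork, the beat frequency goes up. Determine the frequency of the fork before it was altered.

542.9 Hz

Beat frequency = 12/2 = 6 Hz.
|f − 548.9| = 6, so the fork was at either 542.9 Hz or 554.9 Hz.
Adding mass to a fork lowers its frequency; the adjustment lowers the fork's frequency.
The beat rate rose, so the adjustment moved the fork further from 548.9 Hz — it was already below the reference.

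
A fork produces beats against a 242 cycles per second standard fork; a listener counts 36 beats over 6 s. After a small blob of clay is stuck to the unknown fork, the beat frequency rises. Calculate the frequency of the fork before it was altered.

Beat frequency = 36/6 = 6 Hz.
|f − 242| = 6, so the fork was at either 236 Hz or 248 Hz.
Adding mass to a fork lowers its frequency; the adjustment lowers the fork's frequency.
The beat rate rose, so the adjustment moved the fork further from 242 Hz — it was already below the reference.

236 Hz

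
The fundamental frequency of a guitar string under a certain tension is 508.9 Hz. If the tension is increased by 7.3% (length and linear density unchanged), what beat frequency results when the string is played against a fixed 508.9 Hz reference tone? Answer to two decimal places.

18.25 Hz

For a string, f ∝ √T, so the new frequency is 508.9·√1.073 = 527.1477 Hz.
f_beat = |527.1477 − 508.9| = 18.25 Hz.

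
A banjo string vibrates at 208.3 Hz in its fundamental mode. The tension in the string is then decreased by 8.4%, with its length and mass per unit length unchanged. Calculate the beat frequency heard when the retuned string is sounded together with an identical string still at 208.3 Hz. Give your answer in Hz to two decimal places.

For a string, f ∝ √T, so the new frequency is 208.3·√0.916 = 199.3595 Hz.
f_beat = |199.3595 − 208.3| = 8.94 Hz.

8.94 Hz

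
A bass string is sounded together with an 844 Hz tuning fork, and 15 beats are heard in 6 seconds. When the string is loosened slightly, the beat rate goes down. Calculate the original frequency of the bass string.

846.5 Hz

Beat frequency = 15/6 = 2.5 Hz.
|f − 844| = 2.5, so the bass string was at either 841.5 Hz or 846.5 Hz.
Reducing tension lowers a string's frequency; the adjustment lowers the bass string's frequency.
The beat rate fell, so the adjustment moved the bass string toward 844 Hz — it must have started above the reference.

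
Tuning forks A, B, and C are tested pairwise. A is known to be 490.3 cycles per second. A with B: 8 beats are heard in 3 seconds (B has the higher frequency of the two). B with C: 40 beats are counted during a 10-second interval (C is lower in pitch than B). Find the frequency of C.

488.9667 Hz

A–B: Beat frequency = 8/3 = 2.6667 Hz.
B is above A, so f_B = 490.3 + 2.6667 = 492.9667 Hz.
B–C: Beat frequency = 40/10 = 4 Hz.
C is below B, so f_C = 492.9667 − 4 = 488.9667 Hz.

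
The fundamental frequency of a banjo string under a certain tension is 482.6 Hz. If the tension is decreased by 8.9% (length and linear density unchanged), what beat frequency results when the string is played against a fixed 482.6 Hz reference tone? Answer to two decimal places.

21.98 Hz

For a string, f ∝ √T, so the new frequency is 482.6·√0.911 = 460.6239 Hz.
f_beat = |460.6239 − 482.6| = 21.98 Hz.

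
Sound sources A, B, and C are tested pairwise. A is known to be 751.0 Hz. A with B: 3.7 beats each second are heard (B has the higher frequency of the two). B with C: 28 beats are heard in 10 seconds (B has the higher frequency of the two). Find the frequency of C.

B is above A, so f_B = 751.0 + 3.7 = 754.7 Hz.
B–C: Beat frequency = 28/10 = 2.8 Hz.
C is below B, so f_C = 754.7 − 2.8 = 751.9 Hz.

751.9 Hz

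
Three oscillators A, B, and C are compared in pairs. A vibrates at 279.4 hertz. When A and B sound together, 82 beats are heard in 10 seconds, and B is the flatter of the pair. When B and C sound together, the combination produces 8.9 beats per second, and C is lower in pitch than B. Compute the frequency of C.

262.3 Hz

A–B: Beat frequency = 82/10 = 8.2 Hz.
B is below A, so f_B = 279.4 − 8.2 = 271.2 Hz.
C is below B, so f_C = 271.2 − 8.9 = 262.3 Hz.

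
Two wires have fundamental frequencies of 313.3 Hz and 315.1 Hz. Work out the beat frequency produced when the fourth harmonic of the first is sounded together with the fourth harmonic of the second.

Fourth harmonic of the first: 4·313.3 = 1253.2 Hz.
Fourth harmonic of the second: 4·315.1 = 1260.4 Hz.
f_beat = |1253.2 − 1260.4| = 7.2 Hz.

7.2 Hz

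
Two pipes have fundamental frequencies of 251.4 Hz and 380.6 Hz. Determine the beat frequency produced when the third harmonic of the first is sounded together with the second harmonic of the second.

Third harmonic of the first: 3·251.4 = 754.2 Hz.
Second harmonic of the second: 2·380.6 = 761.2 Hz.
f_beat = |754.2 − 761.2| = 7.0 Hz.

7.0 Hz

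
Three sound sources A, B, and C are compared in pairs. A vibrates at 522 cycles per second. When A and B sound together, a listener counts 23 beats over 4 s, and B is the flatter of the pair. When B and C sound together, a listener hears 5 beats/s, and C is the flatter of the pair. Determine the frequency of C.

A–B: Beat frequency = 23/4 = 5.75 Hz.
B is below A, so f_B = 522 − 5.75 = 516.25 Hz.
C is below B, so f_C = 516.25 − 5 = 511.25 Hz.

511.25 Hz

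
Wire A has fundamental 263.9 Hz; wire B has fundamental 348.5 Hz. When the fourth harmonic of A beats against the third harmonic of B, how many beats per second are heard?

Fourth harmonic of the first: 4·263.9 = 1055.6 Hz.
Third harmonic of the second: 3·348.5 = 1045.5 Hz.
f_beat = |1055.6 − 1045.5| = 10.1 Hz.

10.1 Hz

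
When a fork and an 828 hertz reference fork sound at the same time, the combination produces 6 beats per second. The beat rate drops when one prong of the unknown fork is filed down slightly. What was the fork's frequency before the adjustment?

|f − 828| = 6, so the fork was at either 822 Hz or 834 Hz.
Filing a prong removes mass and raises the fork's frequency; the adjustment raises the fork's frequency.
The beat rate fell, so the adjustment moved the fork toward 828 Hz — it must have started below the reference.

822 Hz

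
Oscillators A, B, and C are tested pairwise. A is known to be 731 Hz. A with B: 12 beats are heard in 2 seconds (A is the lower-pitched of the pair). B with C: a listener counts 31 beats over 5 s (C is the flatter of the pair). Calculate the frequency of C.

730.8 Hz

A–B: Beat frequency = 12/2 = 6 Hz.
B is above A, so f_B = 731 + 6 = 737 Hz.
B–C: Beat frequency = 31/5 = 6.2 Hz.
C is below B, so f_C = 737 − 6.2 = 730.8 Hz.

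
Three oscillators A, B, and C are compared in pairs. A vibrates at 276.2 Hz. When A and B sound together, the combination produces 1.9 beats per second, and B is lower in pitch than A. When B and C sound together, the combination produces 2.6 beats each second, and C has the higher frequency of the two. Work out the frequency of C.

B is below A, so f_B = 276.2 − 1.9 = 274.3 Hz.
C is above B, so f_C = 274.3 + 2.6 = 276.9 Hz.

276.9 Hz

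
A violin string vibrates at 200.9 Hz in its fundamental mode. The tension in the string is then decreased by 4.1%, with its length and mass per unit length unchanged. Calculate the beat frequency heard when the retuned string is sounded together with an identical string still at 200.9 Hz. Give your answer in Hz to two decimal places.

For a string, f ∝ √T, so the new frequency is 200.9·√0.959 = 196.7384 Hz.
f_beat = |196.7384 − 200.9| = 4.16 Hz.

4.16 Hz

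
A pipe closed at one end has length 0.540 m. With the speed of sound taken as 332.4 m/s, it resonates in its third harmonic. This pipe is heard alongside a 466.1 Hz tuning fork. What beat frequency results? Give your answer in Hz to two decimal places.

4.43 Hz

Closed pipe (odd harmonics): f_n = n·v/(4L) = 3·332.4/(4·0.540) = 461.6667 Hz.
f_beat = |461.6667 − 466.1| = 4.43 Hz.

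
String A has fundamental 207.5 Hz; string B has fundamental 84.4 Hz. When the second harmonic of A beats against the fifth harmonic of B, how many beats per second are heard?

Second harmonic of the first: 2·207.5 = 415.0 Hz.
Fifth harmonic of the second: 5·84.4 = 422.0 Hz.
f_beat = |415.0 − 422.0| = 7.0 Hz.

7.0 Hz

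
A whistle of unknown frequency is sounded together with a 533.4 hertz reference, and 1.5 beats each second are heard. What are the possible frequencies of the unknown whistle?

|f − 533.4| = 1.5, so f = 533.4 ± 1.5.

531.9 Hz or 534.9 Hz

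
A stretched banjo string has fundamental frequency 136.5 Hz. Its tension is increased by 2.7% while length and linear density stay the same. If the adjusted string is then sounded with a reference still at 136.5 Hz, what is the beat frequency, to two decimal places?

For a string, f ∝ √T, so the new frequency is 136.5·√1.027 = 138.3305 Hz.
f_beat = |138.3305 − 136.5| = 1.83 Hz.

1.83 Hz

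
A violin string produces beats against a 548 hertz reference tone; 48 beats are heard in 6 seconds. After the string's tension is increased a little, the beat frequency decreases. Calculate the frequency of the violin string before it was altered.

Beat frequency = 48/6 = 8 Hz.
|f − 548| = 8, so the violin string was at either 540 Hz or 556 Hz.
Higher tension means higher frequency; the adjustment raises the violin string's frequency.
The beat rate fell, so the adjustment moved the violin string toward 548 Hz — it must have started below the reference.

540 Hz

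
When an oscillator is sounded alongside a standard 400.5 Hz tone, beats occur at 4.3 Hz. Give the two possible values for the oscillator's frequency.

396.2 Hz or 404.8 Hz

|f − 400.5| = 4.3, so f = 400.5 ± 4.3.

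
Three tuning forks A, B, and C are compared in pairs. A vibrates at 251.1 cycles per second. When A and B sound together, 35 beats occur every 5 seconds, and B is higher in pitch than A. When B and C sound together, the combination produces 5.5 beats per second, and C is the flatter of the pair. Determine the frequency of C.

A–B: Beat frequency = 35/5 = 7 Hz.
B is above A, so f_B = 251.1 + 7 = 258.1 Hz.
C is below B, so f_C = 258.1 − 5.5 = 252.6 Hz.

252.6 Hz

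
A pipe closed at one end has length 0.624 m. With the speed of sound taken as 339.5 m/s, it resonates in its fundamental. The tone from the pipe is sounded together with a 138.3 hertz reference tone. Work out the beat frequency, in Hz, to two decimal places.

Closed pipe (odd harmonics): f_n = n·v/(4L) = 1·339.5/(4·0.624) = 136.0176 Hz.
f_beat = |136.0176 − 138.3| = 2.28 Hz.

2.28 Hz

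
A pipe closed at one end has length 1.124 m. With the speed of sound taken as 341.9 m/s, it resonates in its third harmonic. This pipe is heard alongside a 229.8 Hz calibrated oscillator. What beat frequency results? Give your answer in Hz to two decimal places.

1.66 Hz

Closed pipe (odd harmonics): f_n = n·v/(4L) = 3·341.9/(4·1.124) = 228.1361 Hz.
f_beat = |228.1361 − 229.8| = 1.66 Hz.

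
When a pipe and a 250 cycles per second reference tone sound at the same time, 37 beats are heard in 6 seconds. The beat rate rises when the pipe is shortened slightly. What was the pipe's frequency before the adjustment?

256.1667 Hz

Beat frequency = 37/6 = 6.1667 Hz.
|f − 250| = 6.1667, so the pipe was at either 243.8333 Hz or 256.1667 Hz.
A shorter pipe has a higher fundamental; the adjustment raises the pipe's frequency.
The beat rate rose, so the adjustment moved the pipe further from 250 Hz — it was already above the reference.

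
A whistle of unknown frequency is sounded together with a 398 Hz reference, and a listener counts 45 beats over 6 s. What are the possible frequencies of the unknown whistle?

390.5 Hz or 405.5 Hz

Beat frequency = 45/6 = 7.5 Hz.
|f − 398| = 7.5, so f = 398 ± 7.5.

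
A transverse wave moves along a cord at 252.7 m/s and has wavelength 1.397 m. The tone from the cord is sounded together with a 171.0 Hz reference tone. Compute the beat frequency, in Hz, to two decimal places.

9.89 Hz

Source frequency f = v/λ = 252.7/1.397 = 180.8876 Hz.
f_beat = |180.8876 − 171.0| = 9.89 Hz.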